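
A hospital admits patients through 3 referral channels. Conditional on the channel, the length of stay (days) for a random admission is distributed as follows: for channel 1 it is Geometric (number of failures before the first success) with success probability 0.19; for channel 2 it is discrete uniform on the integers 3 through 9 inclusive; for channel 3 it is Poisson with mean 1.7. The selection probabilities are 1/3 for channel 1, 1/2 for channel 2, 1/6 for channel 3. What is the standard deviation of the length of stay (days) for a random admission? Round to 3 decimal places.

3.489

Per component, 1: μ=4.26316, E[X²]=40.6122; 2: μ=6, E[X²]=40; 3: μ=1.7, E[X²]=4.59.
E[X] = 0.333333·4.26316 + 0.5·6 + 0.166667·1.7 = 4.70439.
E[X²] = 0.333333·40.6122 + 0.5·40 + 0.166667·4.59 = 34.3024.
Var(X) = E[X²] − (E[X])² = 34.3024 − 22.1312 = 12.1711.
SD(X) = √12.1711 = 3.48872.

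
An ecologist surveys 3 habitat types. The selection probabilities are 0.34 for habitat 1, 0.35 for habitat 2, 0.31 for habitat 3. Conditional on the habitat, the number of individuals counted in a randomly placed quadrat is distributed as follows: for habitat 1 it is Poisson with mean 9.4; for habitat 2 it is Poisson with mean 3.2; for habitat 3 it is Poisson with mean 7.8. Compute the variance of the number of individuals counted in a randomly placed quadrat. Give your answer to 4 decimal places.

Per component, 1: μ=9.4, E[X²]=97.76; 2: μ=3.2, E[X²]=13.44; 3: μ=7.8, E[X²]=68.64.
E[X] = 0.34·9.4 + 0.35·3.2 + 0.31·7.8 = 6.734.
E[X²] = 0.34·97.76 + 0.35·13.44 + 0.31·68.64 = 59.2208.
Var(X) = E[X²] − (E[X])² = 59.2208 − 45.3468 = 13.874.

13.8740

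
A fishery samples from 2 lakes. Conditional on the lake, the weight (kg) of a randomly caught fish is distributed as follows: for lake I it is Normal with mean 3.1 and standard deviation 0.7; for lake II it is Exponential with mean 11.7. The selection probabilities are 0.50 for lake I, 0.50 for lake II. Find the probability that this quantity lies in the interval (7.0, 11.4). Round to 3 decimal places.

0.086

Conditional on each lake, P(7.0 < X < 11.4): I: 1.26329e-08; II: 0.172316.
By total probability, P(7.0 < X < 11.4) = 0.5·1.26329e-08 + 0.5·0.172316 = 0.0861582.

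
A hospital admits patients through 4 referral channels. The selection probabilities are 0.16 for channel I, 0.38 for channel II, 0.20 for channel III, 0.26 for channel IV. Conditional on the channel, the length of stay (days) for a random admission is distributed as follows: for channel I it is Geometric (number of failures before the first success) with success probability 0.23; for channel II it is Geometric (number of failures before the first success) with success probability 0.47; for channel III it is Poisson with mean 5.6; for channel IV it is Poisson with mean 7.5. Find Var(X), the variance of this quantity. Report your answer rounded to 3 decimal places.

13.210

Per component, I: μ=3.34783, E[X²]=25.7637; II: μ=1.12766, E[X²]=3.67089; III: μ=5.6, E[X²]=36.96; IV: μ=7.5, E[X²]=63.75.
E[X] = 0.16·3.34783 + 0.38·1.12766 + 0.2·5.6 + 0.26·7.5 = 4.03416.
E[X²] = 0.16·25.7637 + 0.38·3.67089 + 0.2·36.96 + 0.26·63.75 = 29.4841.
Var(X) = E[X²] − (E[X])² = 29.4841 − 16.2745 = 13.2097.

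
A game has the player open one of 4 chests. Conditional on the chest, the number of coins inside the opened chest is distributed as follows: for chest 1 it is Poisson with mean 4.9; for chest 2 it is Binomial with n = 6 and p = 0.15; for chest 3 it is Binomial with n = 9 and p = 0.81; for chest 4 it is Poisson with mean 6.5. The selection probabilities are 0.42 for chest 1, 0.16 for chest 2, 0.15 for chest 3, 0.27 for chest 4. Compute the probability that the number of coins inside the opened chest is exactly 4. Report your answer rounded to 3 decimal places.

0.108

Conditional on each chest, P(X = 4): 1: 0.178867; 2: 0.00548648; 3: 0.0134301; 4: 0.111822.
By total probability, P(X = 4) = 0.42·0.178867 + 0.16·0.00548648 + 0.15·0.0134301 + 0.27·0.111822 = 0.108208.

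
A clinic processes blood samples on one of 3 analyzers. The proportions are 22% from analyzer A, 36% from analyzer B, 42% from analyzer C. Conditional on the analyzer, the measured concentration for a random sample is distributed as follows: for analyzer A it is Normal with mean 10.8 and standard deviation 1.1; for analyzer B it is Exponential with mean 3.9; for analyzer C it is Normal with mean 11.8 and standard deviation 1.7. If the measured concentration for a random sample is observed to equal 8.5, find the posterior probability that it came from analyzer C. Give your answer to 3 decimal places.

0.436

Likelihoods f(8.5 | ·): A: 0.0407541; B: 0.0289999; C: 0.0356627.
Posterior ∝ prior × likelihood. Numerator for C: 0.42·0.0356627 = 0.0149783.
Normalizing constant: 0.22·0.0407541 + 0.36·0.0289999 + 0.42·0.0356627 = 0.0343842.
P(C | observation) = 0.0149783 / 0.0343842 = 0.435617.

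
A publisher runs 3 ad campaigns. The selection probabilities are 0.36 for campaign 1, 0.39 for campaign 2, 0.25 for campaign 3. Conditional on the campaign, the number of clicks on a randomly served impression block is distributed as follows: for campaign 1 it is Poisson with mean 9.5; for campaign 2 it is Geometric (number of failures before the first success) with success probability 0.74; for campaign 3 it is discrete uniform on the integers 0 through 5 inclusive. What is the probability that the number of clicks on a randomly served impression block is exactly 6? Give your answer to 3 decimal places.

Conditional on each campaign, P(X = 6): 1: 0.0764208; 2: 0.000228598; 3: 0.
By total probability, P(X = 6) = 0.36·0.0764208 + 0.39·0.000228598 + 0.25·0 = 0.0276006.

0.028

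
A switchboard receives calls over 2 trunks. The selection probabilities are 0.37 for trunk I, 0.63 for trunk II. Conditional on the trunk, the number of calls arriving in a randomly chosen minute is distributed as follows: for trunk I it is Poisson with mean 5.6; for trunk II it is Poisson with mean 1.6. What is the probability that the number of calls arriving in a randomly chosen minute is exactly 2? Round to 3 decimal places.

Conditional on each trunk, P(X = 2): I: 0.0579825; II: 0.258428.
By total probability, P(X = 2) = 0.37·0.0579825 + 0.63·0.258428 = 0.184263.

0.184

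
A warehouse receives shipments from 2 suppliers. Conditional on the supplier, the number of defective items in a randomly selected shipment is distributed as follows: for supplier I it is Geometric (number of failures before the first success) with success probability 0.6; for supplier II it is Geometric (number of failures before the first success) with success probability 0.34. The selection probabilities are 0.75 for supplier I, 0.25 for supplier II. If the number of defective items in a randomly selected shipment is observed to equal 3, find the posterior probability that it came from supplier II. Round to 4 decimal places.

Likelihoods P(X=3 | ·): I: 0.0384; II: 0.0977486.
Posterior ∝ prior × likelihood. Numerator for II: 0.25·0.0977486 = 0.0244372.
Normalizing constant: 0.75·0.0384 + 0.25·0.0977486 = 0.0532372.
P(II | observation) = 0.0244372 / 0.0532372 = 0.459024.

0.4590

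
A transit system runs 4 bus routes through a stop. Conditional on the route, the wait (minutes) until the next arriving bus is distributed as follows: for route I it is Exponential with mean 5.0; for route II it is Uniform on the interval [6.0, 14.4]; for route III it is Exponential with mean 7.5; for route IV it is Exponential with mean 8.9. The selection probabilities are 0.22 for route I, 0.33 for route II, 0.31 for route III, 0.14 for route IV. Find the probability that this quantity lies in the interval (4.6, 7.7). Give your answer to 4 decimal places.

Conditional on each route, P(4.6 < X < 7.7): I: 0.184138; II: 0.202381; III: 0.183344; IV: 0.175413.
By total probability, P(4.6 < X < 7.7) = 0.22·0.184138 + 0.33·0.202381 + 0.31·0.183344 + 0.14·0.175413 = 0.18869.

0.1887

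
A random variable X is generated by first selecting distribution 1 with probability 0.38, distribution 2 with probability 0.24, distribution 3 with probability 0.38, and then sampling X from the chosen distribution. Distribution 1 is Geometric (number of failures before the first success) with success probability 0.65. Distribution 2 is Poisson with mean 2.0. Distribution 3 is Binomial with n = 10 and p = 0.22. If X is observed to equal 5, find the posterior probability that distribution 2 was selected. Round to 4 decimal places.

Likelihoods P(X=5 | ·): 1: 0.00341392; 2: 0.0360894; 3: 0.0374962.
Posterior ∝ prior × likelihood. Numerator for 2: 0.24·0.0360894 = 0.00866146.
Normalizing constant: 0.38·0.00341392 + 0.24·0.0360894 + 0.38·0.0374962 = 0.0242073.
P(2 | observation) = 0.00866146 / 0.0242073 = 0.357804.

0.3578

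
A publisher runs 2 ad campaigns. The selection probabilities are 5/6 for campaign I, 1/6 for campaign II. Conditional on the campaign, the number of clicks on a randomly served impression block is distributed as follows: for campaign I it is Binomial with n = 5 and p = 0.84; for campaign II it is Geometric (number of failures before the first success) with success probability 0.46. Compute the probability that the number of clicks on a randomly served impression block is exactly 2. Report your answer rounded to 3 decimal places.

Conditional on each campaign, P(X = 2): I: 0.0289014; II: 0.134136.
By total probability, P(X = 2) = 0.833333·0.0289014 + 0.166667·0.134136 = 0.0464405.

0.046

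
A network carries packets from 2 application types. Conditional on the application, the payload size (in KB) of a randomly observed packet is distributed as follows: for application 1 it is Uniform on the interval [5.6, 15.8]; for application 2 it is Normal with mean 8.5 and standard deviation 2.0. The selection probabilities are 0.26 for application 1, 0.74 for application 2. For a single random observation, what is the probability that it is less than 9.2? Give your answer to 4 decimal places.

0.5630

Conditional on each application, P(X < 9.2): 1: 0.352941; 2: 0.636831.
By total probability, P(X < 9.2) = 0.26·0.352941 + 0.74·0.636831 = 0.563019.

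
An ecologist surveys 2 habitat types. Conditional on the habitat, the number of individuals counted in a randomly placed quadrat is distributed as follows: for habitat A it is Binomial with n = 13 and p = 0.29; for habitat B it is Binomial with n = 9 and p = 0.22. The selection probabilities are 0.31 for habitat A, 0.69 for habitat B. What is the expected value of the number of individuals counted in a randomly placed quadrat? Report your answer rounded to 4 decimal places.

Component means — A: 3.77; B: 1.98.
E[X] = 0.31·3.77 + 0.69·1.98 = 2.5349.

2.5349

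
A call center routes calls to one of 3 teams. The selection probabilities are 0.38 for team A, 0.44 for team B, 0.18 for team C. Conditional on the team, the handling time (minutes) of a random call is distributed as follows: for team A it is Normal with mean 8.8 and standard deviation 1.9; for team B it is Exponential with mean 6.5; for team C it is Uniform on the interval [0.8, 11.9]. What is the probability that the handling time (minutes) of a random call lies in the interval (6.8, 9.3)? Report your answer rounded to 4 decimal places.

Conditional on each team, P(6.8 < X < 9.3): A: 0.457531; B: 0.112161; C: 0.225225.
By total probability, P(6.8 < X < 9.3) = 0.38·0.457531 + 0.44·0.112161 + 0.18·0.225225 = 0.263753.

0.2638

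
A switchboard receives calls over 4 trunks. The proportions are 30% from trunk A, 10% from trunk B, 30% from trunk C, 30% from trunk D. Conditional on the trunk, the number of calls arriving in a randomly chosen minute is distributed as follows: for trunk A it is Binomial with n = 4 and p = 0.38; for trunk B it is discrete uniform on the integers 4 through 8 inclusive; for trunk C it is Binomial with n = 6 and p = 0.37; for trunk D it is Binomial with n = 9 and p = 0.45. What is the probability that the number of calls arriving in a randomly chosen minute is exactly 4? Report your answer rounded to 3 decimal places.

0.138

Conditional on each trunk, P(X = 4): A: 0.0208514; B: 0.2; C: 0.111578; D: 0.260036.
By total probability, P(X = 4) = 0.3·0.0208514 + 0.1·0.2 + 0.3·0.111578 + 0.3·0.260036 = 0.13774.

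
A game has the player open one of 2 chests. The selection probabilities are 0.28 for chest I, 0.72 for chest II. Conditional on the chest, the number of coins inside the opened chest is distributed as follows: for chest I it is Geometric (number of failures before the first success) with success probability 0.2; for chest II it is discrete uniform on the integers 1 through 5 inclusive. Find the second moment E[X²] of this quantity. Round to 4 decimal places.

18.0000

For each component E[X²] = Var + (mean)², giving I: 36; II: 11.
Overall E[X²] = 0.28·36 + 0.72·11 = 18.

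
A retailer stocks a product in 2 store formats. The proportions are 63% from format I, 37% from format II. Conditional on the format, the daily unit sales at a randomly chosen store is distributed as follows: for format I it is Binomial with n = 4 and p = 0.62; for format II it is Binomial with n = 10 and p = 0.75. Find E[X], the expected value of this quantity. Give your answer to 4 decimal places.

4.3374

Component means — I: 2.48; II: 7.5.
E[X] = 0.63·2.48 + 0.37·7.5 = 4.3374.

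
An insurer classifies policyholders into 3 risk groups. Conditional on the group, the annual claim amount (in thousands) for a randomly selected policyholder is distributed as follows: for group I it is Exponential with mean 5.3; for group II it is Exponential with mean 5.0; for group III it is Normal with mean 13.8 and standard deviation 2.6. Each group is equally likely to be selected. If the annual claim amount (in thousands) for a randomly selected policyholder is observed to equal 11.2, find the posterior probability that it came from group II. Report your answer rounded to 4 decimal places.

Likelihoods f(11.2 | ·): I: 0.0228018; II: 0.0212917; III: 0.0930657.
Posterior ∝ prior × likelihood. Numerator for II: 0.333333·0.0212917 = 0.00709723.
Normalizing constant: 0.333333·0.0228018 + 0.333333·0.0212917 + 0.333333·0.0930657 = 0.0457197.
P(II | observation) = 0.00709723 / 0.0457197 = 0.155233.

0.1552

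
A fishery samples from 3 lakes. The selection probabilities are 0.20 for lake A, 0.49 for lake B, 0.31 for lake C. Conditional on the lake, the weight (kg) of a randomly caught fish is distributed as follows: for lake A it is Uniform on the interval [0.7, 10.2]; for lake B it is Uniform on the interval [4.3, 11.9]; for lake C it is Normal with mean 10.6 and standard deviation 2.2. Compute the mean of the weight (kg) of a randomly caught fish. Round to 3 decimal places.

Component means — A: 5.45; B: 8.1; C: 10.6.
E[X] = 0.2·5.45 + 0.49·8.1 + 0.31·10.6 = 8.345.

8.345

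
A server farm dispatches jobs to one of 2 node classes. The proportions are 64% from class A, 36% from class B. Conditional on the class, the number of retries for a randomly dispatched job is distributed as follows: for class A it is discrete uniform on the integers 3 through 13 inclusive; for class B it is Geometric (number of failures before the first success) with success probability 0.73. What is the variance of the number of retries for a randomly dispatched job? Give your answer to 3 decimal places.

Per component, A: μ=8, E[X²]=74; B: μ=0.369863, E[X²]=0.64346.
E[X] = 0.64·8 + 0.36·0.369863 = 5.25315.
E[X²] = 0.64·74 + 0.36·0.64346 = 47.5916.
Var(X) = E[X²] − (E[X])² = 47.5916 − 27.5956 = 19.9961.

19.996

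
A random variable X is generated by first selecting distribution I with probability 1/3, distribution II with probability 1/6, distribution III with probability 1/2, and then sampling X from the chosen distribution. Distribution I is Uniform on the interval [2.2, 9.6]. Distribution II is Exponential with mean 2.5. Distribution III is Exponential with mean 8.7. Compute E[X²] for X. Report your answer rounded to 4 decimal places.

For each component E[X²] = Var + (mean)², giving I: 39.3733; II: 12.5; III: 151.38.
Overall E[X²] = 0.333333·39.3733 + 0.166667·12.5 + 0.5·151.38 = 90.8978.

90.8978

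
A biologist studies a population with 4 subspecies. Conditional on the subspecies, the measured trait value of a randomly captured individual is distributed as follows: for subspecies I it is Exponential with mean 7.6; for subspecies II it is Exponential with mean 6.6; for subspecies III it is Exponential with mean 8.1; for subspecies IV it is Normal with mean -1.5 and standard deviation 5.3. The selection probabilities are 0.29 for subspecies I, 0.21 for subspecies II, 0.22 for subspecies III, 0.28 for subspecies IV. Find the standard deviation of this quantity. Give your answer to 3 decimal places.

Per component, I: μ=7.6, E[X²]=115.52; II: μ=6.6, E[X²]=87.12; III: μ=8.1, E[X²]=131.22; IV: μ=-1.5, E[X²]=30.34.
E[X] = 0.29·7.6 + 0.21·6.6 + 0.22·8.1 + 0.28·-1.5 = 4.952.
E[X²] = 0.29·115.52 + 0.21·87.12 + 0.22·131.22 + 0.28·30.34 = 89.1596.
Var(X) = E[X²] − (E[X])² = 89.1596 − 24.5223 = 64.6373.
SD(X) = √64.6373 = 8.03973.

8.040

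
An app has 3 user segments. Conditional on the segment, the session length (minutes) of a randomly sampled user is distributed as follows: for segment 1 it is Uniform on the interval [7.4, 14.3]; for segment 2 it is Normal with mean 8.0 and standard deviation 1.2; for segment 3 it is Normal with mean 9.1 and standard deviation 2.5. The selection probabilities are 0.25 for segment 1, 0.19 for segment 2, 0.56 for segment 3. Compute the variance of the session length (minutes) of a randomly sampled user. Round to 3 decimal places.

5.709

Per component, 1: μ=10.85, E[X²]=121.69; 2: μ=8, E[X²]=65.44; 3: μ=9.1, E[X²]=89.06.
E[X] = 0.25·10.85 + 0.19·8 + 0.56·9.1 = 9.3285.
E[X²] = 0.25·121.69 + 0.19·65.44 + 0.56·89.06 = 92.7297.
Var(X) = E[X²] − (E[X])² = 92.7297 − 87.0209 = 5.70879.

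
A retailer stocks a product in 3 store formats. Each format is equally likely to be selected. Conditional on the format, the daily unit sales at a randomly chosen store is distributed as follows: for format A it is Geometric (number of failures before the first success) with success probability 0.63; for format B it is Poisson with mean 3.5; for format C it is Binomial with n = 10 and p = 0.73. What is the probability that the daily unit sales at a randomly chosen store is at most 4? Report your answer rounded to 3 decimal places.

0.582

Conditional on each format, P(X ≤ 4): A: 0.993066; B: 0.725445; C: 0.0287224.
By total probability, P(X ≤ 4) = 0.333333·0.993066 + 0.333333·0.725445 + 0.333333·0.0287224 = 0.582411.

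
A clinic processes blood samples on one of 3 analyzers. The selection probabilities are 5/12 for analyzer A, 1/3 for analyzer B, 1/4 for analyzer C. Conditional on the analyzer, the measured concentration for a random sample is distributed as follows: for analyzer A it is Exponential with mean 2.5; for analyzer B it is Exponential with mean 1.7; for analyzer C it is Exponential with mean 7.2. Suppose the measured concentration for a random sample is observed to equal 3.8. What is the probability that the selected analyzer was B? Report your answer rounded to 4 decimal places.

0.2692

Likelihoods f(3.8 | ·): A: 0.0874848; B: 0.062918; C: 0.0819326.
Posterior ∝ prior × likelihood. Numerator for B: 0.333333·0.062918 = 0.0209727.
Normalizing constant: 0.416667·0.0874848 + 0.333333·0.062918 + 0.25·0.0819326 = 0.0779078.
P(B | observation) = 0.0209727 / 0.0779078 = 0.269199.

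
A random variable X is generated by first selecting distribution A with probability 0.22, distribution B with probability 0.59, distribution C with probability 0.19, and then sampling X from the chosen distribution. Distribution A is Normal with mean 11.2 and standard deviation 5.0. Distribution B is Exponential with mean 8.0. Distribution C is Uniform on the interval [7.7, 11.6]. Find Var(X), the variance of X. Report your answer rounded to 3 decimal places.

45.236

Per component, A: μ=11.2, E[X²]=150.44; B: μ=8, E[X²]=128; C: μ=9.65, E[X²]=94.39.
E[X] = 0.22·11.2 + 0.59·8 + 0.19·9.65 = 9.0175.
E[X²] = 0.22·150.44 + 0.59·128 + 0.19·94.39 = 126.551.
Var(X) = E[X²] − (E[X])² = 126.551 − 81.3153 = 45.2356.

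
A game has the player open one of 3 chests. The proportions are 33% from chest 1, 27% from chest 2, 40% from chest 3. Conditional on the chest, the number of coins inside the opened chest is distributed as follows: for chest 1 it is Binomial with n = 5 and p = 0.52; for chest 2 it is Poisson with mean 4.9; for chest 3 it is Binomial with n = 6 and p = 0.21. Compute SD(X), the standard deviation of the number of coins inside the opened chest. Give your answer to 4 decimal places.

Per component, 1: μ=2.6, E[X²]=8.008; 2: μ=4.9, E[X²]=28.91; 3: μ=1.26, E[X²]=2.583.
E[X] = 0.33·2.6 + 0.27·4.9 + 0.4·1.26 = 2.685.
E[X²] = 0.33·8.008 + 0.27·28.91 + 0.4·2.583 = 11.4815.
Var(X) = E[X²] − (E[X])² = 11.4815 − 7.20923 = 4.27231.
SD(X) = √4.27231 = 2.06696.

2.0670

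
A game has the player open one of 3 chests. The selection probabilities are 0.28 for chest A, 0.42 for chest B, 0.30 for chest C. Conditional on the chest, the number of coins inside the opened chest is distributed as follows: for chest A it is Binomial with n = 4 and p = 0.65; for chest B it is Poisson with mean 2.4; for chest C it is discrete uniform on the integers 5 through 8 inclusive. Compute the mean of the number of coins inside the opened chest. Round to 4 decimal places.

Component means — A: 2.6; B: 2.4; C: 6.5.
E[X] = 0.28·2.6 + 0.42·2.4 + 0.3·6.5 = 3.686.

3.6860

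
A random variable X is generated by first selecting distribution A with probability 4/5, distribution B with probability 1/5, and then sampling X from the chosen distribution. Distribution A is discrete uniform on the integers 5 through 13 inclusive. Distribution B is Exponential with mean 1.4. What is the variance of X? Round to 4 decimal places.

Per component, A: μ=9, E[X²]=87.6667; B: μ=1.4, E[X²]=3.92.
E[X] = 0.8·9 + 0.2·1.4 = 7.48.
E[X²] = 0.8·87.6667 + 0.2·3.92 = 70.9173.
Var(X) = E[X²] − (E[X])² = 70.9173 − 55.9504 = 14.9669.

14.9669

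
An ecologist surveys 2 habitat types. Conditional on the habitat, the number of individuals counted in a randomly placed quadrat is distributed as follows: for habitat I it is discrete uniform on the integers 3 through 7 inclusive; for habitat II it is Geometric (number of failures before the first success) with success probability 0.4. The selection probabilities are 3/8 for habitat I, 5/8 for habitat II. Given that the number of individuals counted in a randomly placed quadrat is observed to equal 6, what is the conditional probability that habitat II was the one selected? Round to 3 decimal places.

Likelihoods P(X=6 | ·): I: 0.2; II: 0.0186624.
Posterior ∝ prior × likelihood. Numerator for II: 0.625·0.0186624 = 0.011664.
Normalizing constant: 0.375·0.2 + 0.625·0.0186624 = 0.086664.
P(II | observation) = 0.011664 / 0.086664 = 0.134589.

0.135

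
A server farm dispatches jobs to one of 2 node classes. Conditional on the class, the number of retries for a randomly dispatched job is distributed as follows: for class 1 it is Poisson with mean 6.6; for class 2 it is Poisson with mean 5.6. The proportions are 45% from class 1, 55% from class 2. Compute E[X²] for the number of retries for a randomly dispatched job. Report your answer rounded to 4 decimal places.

For each component E[X²] = Var + (mean)², giving 1: 50.16; 2: 36.96.
Overall E[X²] = 0.45·50.16 + 0.55·36.96 = 42.9.

42.9000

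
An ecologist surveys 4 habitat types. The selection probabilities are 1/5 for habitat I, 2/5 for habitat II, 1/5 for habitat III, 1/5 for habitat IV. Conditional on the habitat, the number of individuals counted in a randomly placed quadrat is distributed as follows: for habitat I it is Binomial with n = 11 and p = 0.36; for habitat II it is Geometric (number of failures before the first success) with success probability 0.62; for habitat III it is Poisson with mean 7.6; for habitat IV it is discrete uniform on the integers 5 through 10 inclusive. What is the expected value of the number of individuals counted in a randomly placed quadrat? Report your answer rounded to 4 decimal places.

Component means — I: 3.96; II: 0.612903; III: 7.6; IV: 7.5.
E[X] = 0.2·3.96 + 0.4·0.612903 + 0.2·7.6 + 0.2·7.5 = 4.05716.

4.0572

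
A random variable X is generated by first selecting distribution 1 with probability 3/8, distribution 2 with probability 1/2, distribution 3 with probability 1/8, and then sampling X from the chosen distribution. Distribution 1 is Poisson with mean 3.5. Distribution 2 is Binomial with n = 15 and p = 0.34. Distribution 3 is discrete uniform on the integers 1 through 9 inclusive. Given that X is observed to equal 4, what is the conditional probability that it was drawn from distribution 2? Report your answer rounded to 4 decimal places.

Likelihoods P(X=4 | ·): 1: 0.188812; 2: 0.188813; 3: 0.111111.
Posterior ∝ prior × likelihood. Numerator for 2: 0.5·0.188813 = 0.0944064.
Normalizing constant: 0.375·0.188812 + 0.5·0.188813 + 0.125·0.111111 = 0.1791.
P(2 | observation) = 0.0944064 / 0.1791 = 0.527116.

0.5271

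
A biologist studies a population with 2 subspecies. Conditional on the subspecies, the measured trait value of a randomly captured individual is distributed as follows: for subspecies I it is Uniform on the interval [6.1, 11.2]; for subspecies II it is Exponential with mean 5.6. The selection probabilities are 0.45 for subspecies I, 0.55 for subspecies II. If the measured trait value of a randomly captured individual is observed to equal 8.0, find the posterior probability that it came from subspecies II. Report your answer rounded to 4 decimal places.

0.2106

Likelihoods f(8.0 | ·): I: 0.196078; II: 0.0427948.
Posterior ∝ prior × likelihood. Numerator for II: 0.55·0.0427948 = 0.0235372.
Normalizing constant: 0.45·0.196078 + 0.55·0.0427948 = 0.111772.
P(II | observation) = 0.0235372 / 0.111772 = 0.210581.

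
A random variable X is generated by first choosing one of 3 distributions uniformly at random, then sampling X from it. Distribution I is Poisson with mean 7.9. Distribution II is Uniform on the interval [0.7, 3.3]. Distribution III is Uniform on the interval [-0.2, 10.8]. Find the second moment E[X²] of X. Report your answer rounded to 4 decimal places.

37.6822

For each component E[X²] = Var + (mean)², giving I: 70.31; II: 4.56333; III: 38.1733.
Overall E[X²] = 0.333333·70.31 + 0.333333·4.56333 + 0.333333·38.1733 = 37.6822.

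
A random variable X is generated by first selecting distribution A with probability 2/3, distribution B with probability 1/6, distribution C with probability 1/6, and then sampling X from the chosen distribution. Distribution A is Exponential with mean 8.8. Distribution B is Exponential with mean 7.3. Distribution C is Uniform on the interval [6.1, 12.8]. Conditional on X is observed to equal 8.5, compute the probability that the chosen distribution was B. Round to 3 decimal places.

0.117

Likelihoods f(8.5 | ·): A: 0.0432542; B: 0.0427555; C: 0.149254.
Posterior ∝ prior × likelihood. Numerator for B: 0.166667·0.0427555 = 0.00712591.
Normalizing constant: 0.666667·0.0432542 + 0.166667·0.0427555 + 0.166667·0.149254 = 0.0608377.
P(B | observation) = 0.00712591 / 0.0608377 = 0.11713.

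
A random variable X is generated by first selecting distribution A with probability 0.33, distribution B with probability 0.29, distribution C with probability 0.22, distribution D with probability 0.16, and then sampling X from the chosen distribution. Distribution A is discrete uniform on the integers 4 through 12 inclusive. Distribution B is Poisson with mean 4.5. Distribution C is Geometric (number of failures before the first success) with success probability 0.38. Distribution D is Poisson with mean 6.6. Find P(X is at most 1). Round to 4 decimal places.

Conditional on each component, P(X ≤ 1): A: 0; B: 0.0610995; C: 0.6156; D: 0.0103388.
By total probability, P(X ≤ 1) = 0.33·0 + 0.29·0.0610995 + 0.22·0.6156 + 0.16·0.0103388 = 0.154805.

0.1548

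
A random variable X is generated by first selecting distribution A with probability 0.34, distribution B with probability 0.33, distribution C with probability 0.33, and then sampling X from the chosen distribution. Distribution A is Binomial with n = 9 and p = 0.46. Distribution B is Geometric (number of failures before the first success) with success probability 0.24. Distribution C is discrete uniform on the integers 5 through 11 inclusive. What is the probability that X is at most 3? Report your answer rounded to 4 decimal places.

0.3350

Conditional on each component, P(X ≤ 3): A: 0.33856; B: 0.666378; C: 0.
By total probability, P(X ≤ 3) = 0.34·0.33856 + 0.33·0.666378 + 0.33·0 = 0.335015.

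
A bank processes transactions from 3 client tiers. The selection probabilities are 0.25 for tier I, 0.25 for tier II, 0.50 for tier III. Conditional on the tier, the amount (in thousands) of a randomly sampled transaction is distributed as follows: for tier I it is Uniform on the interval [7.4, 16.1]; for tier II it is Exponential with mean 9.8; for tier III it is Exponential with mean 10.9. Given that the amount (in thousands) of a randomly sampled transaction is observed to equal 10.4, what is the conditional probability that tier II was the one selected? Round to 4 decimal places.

0.1598

Likelihoods f(10.4 | ·): I: 0.114943; II: 0.0353094; III: 0.0353346.
Posterior ∝ prior × likelihood. Numerator for II: 0.25·0.0353094 = 0.00882734.
Normalizing constant: 0.25·0.114943 + 0.25·0.0353094 + 0.5·0.0353346 = 0.0552303.
P(II | observation) = 0.00882734 / 0.0552303 = 0.159828.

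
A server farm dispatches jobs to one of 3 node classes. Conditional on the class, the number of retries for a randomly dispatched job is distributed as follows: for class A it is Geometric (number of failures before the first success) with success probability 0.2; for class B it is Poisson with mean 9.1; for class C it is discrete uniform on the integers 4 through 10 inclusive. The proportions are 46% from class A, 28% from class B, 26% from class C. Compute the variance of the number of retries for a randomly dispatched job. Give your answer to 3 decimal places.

Per component, A: μ=4, E[X²]=36; B: μ=9.1, E[X²]=91.91; C: μ=7, E[X²]=53.
E[X] = 0.46·4 + 0.28·9.1 + 0.26·7 = 6.208.
E[X²] = 0.46·36 + 0.28·91.91 + 0.26·53 = 56.0748.
Var(X) = E[X²] − (E[X])² = 56.0748 − 38.5393 = 17.5355.

17.536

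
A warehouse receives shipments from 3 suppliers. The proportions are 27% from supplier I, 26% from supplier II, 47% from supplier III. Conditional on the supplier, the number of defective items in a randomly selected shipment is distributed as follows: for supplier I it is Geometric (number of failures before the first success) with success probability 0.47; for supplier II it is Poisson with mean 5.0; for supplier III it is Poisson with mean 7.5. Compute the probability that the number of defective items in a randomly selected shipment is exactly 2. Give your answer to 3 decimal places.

0.065

Conditional on each supplier, P(X = 2): I: 0.132023; II: 0.0842243; III: 0.0155555.
By total probability, P(X = 2) = 0.27·0.132023 + 0.26·0.0842243 + 0.47·0.0155555 = 0.0648556.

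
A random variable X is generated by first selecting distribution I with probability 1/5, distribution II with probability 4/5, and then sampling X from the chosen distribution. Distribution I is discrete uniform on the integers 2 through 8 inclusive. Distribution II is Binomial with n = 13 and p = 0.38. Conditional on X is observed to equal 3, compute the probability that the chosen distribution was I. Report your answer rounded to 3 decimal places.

0.213

Likelihoods P(X=3 | ·): I: 0.142857; II: 0.131715.
Posterior ∝ prior × likelihood. Numerator for I: 0.2·0.142857 = 0.0285714.
Normalizing constant: 0.2·0.142857 + 0.8·0.131715 = 0.133943.
P(I | observation) = 0.0285714 / 0.133943 = 0.21331.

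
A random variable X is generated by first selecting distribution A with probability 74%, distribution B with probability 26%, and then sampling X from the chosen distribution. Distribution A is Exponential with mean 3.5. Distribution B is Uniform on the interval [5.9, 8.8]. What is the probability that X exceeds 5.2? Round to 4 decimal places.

Conditional on each component, P(X > 5.2): A: 0.226341; B: 1.
By total probability, P(X > 5.2) = 0.74·0.226341 + 0.26·1 = 0.427492.

0.4275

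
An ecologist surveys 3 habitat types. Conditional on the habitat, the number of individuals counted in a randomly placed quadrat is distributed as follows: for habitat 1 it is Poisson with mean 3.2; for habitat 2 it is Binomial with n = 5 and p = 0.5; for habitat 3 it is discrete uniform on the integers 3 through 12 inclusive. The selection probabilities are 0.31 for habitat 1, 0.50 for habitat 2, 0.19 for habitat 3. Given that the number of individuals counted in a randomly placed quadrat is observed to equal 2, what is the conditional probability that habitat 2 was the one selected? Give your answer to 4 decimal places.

0.7072

Likelihoods P(X=2 | ·): 1: 0.208702; 2: 0.3125; 3: 0.
Posterior ∝ prior × likelihood. Numerator for 2: 0.5·0.3125 = 0.15625.
Normalizing constant: 0.31·0.208702 + 0.5·0.3125 + 0.19·0 = 0.220948.
P(2 | observation) = 0.15625 / 0.220948 = 0.707181.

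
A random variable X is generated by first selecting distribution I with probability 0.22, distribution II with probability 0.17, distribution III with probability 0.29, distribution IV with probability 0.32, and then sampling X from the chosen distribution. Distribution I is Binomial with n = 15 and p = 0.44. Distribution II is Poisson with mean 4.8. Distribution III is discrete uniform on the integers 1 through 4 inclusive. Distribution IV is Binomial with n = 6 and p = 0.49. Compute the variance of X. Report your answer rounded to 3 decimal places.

Per component, I: μ=6.6, E[X²]=47.256; II: μ=4.8, E[X²]=27.84; III: μ=2.5, E[X²]=7.5; IV: μ=2.94, E[X²]=10.143.
E[X] = 0.22·6.6 + 0.17·4.8 + 0.29·2.5 + 0.32·2.94 = 3.9338.
E[X²] = 0.22·47.256 + 0.17·27.84 + 0.29·7.5 + 0.32·10.143 = 20.5499.
Var(X) = E[X²] − (E[X])² = 20.5499 − 15.4748 = 5.0751.

5.075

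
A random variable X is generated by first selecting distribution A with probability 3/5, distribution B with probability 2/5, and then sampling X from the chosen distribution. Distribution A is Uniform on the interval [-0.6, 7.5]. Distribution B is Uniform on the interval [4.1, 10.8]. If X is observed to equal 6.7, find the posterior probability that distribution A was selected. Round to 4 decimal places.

Likelihoods f(6.7 | ·): A: 0.123457; B: 0.149254.
Posterior ∝ prior × likelihood. Numerator for A: 0.6·0.123457 = 0.0740741.
Normalizing constant: 0.6·0.123457 + 0.4·0.149254 = 0.133776.
P(A | observation) = 0.0740741 / 0.133776 = 0.553719.

0.5537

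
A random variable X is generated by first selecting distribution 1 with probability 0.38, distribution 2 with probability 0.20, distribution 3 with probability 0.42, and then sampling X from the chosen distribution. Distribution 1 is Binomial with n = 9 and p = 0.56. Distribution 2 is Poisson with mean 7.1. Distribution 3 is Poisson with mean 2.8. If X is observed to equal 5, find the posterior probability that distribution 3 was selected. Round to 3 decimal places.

Likelihoods P(X=5 | ·): 1: 0.260089; 2: 0.124057; 3: 0.0872136.
Posterior ∝ prior × likelihood. Numerator for 3: 0.42·0.0872136 = 0.0366297.
Normalizing constant: 0.38·0.260089 + 0.2·0.124057 + 0.42·0.0872136 = 0.160275.
P(3 | observation) = 0.0366297 / 0.160275 = 0.228543.

0.229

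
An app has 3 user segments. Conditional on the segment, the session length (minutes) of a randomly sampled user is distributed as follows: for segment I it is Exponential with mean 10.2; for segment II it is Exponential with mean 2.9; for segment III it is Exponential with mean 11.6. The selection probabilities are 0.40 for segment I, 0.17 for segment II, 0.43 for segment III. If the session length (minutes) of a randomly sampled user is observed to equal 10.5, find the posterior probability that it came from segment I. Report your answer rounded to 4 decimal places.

0.4582

Likelihoods f(10.5 | ·): I: 0.0350213; II: 0.00922904; III: 0.0348683.
Posterior ∝ prior × likelihood. Numerator for I: 0.4·0.0350213 = 0.0140085.
Normalizing constant: 0.4·0.0350213 + 0.17·0.00922904 + 0.43·0.0348683 = 0.0305708.
P(I | observation) = 0.0140085 / 0.0305708 = 0.458232.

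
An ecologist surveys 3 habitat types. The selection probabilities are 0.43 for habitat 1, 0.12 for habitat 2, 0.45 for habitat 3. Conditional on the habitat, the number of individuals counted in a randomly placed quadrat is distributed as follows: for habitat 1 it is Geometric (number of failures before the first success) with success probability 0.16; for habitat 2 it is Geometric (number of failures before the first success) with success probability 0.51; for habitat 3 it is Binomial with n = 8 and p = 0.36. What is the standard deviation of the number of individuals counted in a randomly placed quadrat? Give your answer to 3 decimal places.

4.171

Per component, 1: μ=5.25, E[X²]=60.375; 2: μ=0.960784, E[X²]=2.807; 3: μ=2.88, E[X²]=10.1376.
E[X] = 0.43·5.25 + 0.12·0.960784 + 0.45·2.88 = 3.66879.
E[X²] = 0.43·60.375 + 0.12·2.807 + 0.45·10.1376 = 30.86.
Var(X) = E[X²] − (E[X])² = 30.86 − 13.4601 = 17.4.
SD(X) = √17.4 = 4.17133.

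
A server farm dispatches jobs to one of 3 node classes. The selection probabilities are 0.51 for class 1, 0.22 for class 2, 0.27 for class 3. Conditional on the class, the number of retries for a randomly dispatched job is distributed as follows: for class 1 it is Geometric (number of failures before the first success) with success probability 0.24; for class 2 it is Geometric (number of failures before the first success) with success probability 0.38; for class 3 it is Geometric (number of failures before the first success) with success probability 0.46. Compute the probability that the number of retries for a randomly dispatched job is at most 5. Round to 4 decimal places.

Conditional on each class, P(X ≤ 5): 1: 0.8073; 2: 0.9432; 3: 0.975205.
By total probability, P(X ≤ 5) = 0.51·0.8073 + 0.22·0.9432 + 0.27·0.975205 = 0.882532.

0.8825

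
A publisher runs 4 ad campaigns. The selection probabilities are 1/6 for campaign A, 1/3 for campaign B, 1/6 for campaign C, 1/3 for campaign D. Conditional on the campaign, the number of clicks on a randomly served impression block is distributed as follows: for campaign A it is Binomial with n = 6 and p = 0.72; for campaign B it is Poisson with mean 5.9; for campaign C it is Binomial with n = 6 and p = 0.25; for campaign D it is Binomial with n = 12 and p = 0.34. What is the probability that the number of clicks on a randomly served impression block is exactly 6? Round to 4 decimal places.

Conditional on each campaign, P(X = 6): A: 0.139314; B: 0.160488; C: 0.000244141; D: 0.11798.
By total probability, P(X = 6) = 0.166667·0.139314 + 0.333333·0.160488 + 0.166667·0.000244141 + 0.333333·0.11798 = 0.116082.

0.1161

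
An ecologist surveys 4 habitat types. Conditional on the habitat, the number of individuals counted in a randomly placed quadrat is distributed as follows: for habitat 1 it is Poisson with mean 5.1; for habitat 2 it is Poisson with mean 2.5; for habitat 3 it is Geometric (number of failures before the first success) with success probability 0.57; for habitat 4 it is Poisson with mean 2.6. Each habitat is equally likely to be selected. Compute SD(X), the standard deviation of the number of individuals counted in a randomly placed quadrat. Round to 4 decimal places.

2.2974

Per component, 1: μ=5.1, E[X²]=31.11; 2: μ=2.5, E[X²]=8.75; 3: μ=0.754386, E[X²]=1.89258; 4: μ=2.6, E[X²]=9.36.
E[X] = 0.25·5.1 + 0.25·2.5 + 0.25·0.754386 + 0.25·2.6 = 2.7386.
E[X²] = 0.25·31.11 + 0.25·8.75 + 0.25·1.89258 + 0.25·9.36 = 12.7781.
Var(X) = E[X²] − (E[X])² = 12.7781 − 7.49991 = 5.27823.
SD(X) = √5.27823 = 2.29744.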